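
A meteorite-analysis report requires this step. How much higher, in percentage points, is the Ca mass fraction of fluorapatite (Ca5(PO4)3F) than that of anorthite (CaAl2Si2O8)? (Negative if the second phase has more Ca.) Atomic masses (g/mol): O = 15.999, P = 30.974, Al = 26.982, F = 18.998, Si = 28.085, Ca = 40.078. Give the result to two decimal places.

25.33 percentage points

M(Ca5(PO4)3F) = 504.298 g/mol, so wt% Ca = 200.390/504.298 × 100 = 39.74%.
M(CaAl2Si2O8) = 278.204 g/mol, so wt% Ca = 40.078/278.204 × 100 = 14.41%.
39.74 − 14.41 = 25.33 pp.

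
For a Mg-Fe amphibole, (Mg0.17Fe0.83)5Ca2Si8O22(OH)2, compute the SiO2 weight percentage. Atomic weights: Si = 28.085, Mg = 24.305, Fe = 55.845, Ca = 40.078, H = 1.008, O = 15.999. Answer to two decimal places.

M((Mg0.17Fe0.83)5Ca2Si8O22(OH)2) = 943.244 g/mol; M(SiO2) = 60.083 g/mol.
Moles SiO2 per formula unit = 8 Si ÷ 1 = 8.0000.
SiO2 fraction = (8.0000 × 60.083) / 943.244 = 480.664/943.244 = 0.5096.

50.96 wt%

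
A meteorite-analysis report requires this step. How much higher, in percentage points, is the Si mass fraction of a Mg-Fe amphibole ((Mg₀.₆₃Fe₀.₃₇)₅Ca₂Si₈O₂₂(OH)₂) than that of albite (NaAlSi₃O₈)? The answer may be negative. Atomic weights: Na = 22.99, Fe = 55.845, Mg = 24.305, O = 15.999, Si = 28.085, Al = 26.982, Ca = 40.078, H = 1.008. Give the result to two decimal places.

Si in (Mg₀.₆₃Fe₀.₃₇)₅Ca₂Si₈O₂₂(OH)₂: molar mass 870.702 g/mol; 8×28.085 = 224.680 g → 25.80 wt%.
Si in NaAlSi₃O₈: molar mass 262.219 g/mol; 3×28.085 = 84.255 g → 32.13 wt%.
Difference = 25.80 − 32.13 = -6.33 percentage points.

-6.33 percentage points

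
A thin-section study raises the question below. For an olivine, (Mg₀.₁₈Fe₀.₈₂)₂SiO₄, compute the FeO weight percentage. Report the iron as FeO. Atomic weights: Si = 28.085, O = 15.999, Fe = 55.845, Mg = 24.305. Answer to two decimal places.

Formula mass = 192.417 g/mol.
1.64 Fe → 1.6400 mol FeO per formula unit; M(FeO) = 71.844, so FeO mass = 117.824 g.
117.824/192.417 × 100 = 61.23 wt%.

61.23 wt%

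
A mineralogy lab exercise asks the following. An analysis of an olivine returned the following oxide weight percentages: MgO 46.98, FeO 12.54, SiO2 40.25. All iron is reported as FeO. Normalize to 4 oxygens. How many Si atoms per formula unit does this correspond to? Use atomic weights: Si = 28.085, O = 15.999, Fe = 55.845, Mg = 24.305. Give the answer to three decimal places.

1.000 Si apfu

MgO: 46.98/40.304 = 1.16564 mol → 1.16564 mol Mg, 1.16564 mol O.
FeO: 12.54/71.844 = 0.17454 mol → 0.17454 mol Fe, 0.17454 mol O.
SiO2: 40.25/60.083 = 0.66991 mol → 0.66991 mol Si, 1.33982 mol O.
Total oxygen = 2.68000 mol. Normalization factor = 4/2.68000 = 1.49254.
Si per 4 O = 0.66991 × 1.49254 = 1.000.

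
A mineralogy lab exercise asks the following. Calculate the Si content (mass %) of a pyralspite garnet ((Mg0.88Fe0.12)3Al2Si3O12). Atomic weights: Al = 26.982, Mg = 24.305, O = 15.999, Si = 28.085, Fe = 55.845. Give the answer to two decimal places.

Molar mass of (Mg0.88Fe0.12)3Al2Si3O12: 2.64*24.305 + 0.36*55.845 + 2*26.982 + 3*28.085 + 12*15.999 = 414.476 g/mol.
Mass of Si per formula unit: 3 × 28.085 = 84.255 g.
Weight fraction Si = 84.255 / 414.476 = 0.2033.

20.33 mass %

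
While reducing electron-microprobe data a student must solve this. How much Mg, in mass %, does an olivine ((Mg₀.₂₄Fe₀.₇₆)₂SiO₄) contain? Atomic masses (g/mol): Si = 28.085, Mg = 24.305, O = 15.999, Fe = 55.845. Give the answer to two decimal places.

M((Mg₀.₂₄Fe₀.₇₆)₂SiO₄) = 188.632 g/mol.
Mg contributes 0.48 × 24.305 = 11.666 g per mole.
11.666/188.632 = 0.0618 → 6.18%.

6.18 mass %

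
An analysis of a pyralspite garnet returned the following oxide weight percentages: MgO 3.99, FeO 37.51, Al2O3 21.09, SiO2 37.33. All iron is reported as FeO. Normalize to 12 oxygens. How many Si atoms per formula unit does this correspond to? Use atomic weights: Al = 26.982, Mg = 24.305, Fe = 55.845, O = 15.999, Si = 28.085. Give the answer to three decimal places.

3.001 Si apfu

MgO: 3.99/40.304 = 0.09900 mol → 0.09900 mol Mg, 0.09900 mol O.
FeO: 37.51/71.844 = 0.52210 mol → 0.52210 mol Fe, 0.52210 mol O.
Al2O3: 21.09/101.961 = 0.20684 mol → 0.41368 mol Al, 0.62052 mol O.
SiO2: 37.33/60.083 = 0.62131 mol → 0.62131 mol Si, 1.24262 mol O.
Total oxygen = 2.48424 mol. Normalization factor = 12/2.48424 = 4.83045.
Si per 12 O = 0.62131 × 4.83045 = 3.001.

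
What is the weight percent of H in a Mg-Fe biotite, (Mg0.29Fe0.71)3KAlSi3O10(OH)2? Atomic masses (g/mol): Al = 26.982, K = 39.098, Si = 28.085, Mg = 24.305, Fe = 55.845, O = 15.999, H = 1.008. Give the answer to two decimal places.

0.42 weight percent

M((Mg0.29Fe0.71)3KAlSi3O10(OH)2) = 484.434 g/mol.
H contributes 2 × 1.008 = 2.016 g per mole.
2.016/484.434 = 0.0042 → 0.42%.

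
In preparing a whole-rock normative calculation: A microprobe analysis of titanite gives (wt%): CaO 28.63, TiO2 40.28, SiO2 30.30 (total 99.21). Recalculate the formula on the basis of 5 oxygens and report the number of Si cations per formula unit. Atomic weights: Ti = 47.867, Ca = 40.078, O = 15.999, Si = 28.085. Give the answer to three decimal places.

0.997 Si apfu

CaO: 28.63/56.077 = 0.51055 mol → 0.51055 mol Ca, 0.51055 mol O.
TiO2: 40.28/79.865 = 0.50435 mol → 0.50435 mol Ti, 1.00870 mol O.
SiO2: 30.30/60.083 = 0.50430 mol → 0.50430 mol Si, 1.00860 mol O.
Total oxygen = 2.52785 mol. Normalization factor = 5/2.52785 = 1.97797.
Si per 5 O = 0.50430 × 1.97797 = 0.997.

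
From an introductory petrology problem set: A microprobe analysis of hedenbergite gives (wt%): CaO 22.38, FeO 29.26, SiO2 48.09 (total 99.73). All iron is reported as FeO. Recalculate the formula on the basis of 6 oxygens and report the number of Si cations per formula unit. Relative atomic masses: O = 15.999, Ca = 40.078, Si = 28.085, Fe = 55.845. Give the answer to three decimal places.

1.995 Si apfu

CaO: 22.38/56.077 = 0.39909 mol → 0.39909 mol Ca, 0.39909 mol O.
FeO: 29.26/71.844 = 0.40727 mol → 0.40727 mol Fe, 0.40727 mol O.
SiO2: 48.09/60.083 = 0.80039 mol → 0.80039 mol Si, 1.60078 mol O.
Total oxygen = 2.40714 mol. Normalization factor = 6/2.40714 = 2.49258.
Si per 6 O = 0.80039 × 2.49258 = 1.995.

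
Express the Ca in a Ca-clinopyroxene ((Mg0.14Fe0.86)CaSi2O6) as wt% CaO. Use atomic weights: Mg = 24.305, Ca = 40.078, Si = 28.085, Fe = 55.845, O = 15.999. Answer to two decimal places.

Molar mass of (Mg0.14Fe0.86)CaSi2O6 = 0.14·24.305 + 0.86·55.845 + 1·40.078 + 2·28.085 + 6·15.999 = 243.671 g/mol.
Each formula unit contains 1 Ca, equivalent to 1/1 = 1.0000 mol CaO.
M(CaO) = 1×40.078 + 1×15.999 = 56.077 g/mol.
Mass of CaO per formula unit = 1.0000 × 56.077 = 56.077 g.
CaO wt% = 56.077 / 243.671 × 100 = 23.01%.

23.01 wt%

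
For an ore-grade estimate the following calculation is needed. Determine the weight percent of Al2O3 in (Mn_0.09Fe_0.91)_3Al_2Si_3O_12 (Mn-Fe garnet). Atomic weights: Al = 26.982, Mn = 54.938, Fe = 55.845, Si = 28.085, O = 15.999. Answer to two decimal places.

Formula mass = 497.497 g/mol.
2 Al → 1.0000 mol Al2O3 per formula unit; M(Al2O3) = 101.961, so Al2O3 mass = 101.961 g.
101.961/497.497 × 100 = 20.49 wt%.

20.49 wt%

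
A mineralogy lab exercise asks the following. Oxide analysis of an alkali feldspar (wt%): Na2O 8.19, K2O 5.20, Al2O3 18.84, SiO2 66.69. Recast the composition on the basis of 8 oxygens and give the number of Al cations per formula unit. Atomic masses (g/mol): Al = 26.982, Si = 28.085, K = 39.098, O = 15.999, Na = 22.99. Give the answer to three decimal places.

8.19 wt% Na2O ÷ 61.979 g/mol = 0.13214 mol, giving 0.26428 Na and 0.13214 O.
5.20 wt% K2O ÷ 94.195 g/mol = 0.05520 mol, giving 0.11040 K and 0.05520 O.
18.84 wt% Al2O3 ÷ 101.961 g/mol = 0.18478 mol, giving 0.36956 Al and 0.55434 O.
66.69 wt% SiO2 ÷ 60.083 g/mol = 1.10996 mol, giving 1.10996 Si and 2.21992 O.
Oxygen sums to 2.96160; scaling by 8/2.96160 = 2.70124 puts the formula on 8 O.
Al: 0.36956 × 2.70124 = 0.998 atoms per formula unit.

0.998 Al apfu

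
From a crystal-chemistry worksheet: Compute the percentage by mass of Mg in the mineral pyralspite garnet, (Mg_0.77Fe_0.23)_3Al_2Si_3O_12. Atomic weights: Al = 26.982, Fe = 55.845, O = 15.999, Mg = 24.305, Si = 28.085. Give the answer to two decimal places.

13.21 weight percent

Formula mass = 2.31·24.305 + 0.69·55.845 + 2·26.982 + 3·28.085 + 12·15.999 = 424.885 g/mol, of which 56.145 g is Mg.
So Mg makes up 56.145/424.885 = 0.1321 of the mass, i.e. 13.21%.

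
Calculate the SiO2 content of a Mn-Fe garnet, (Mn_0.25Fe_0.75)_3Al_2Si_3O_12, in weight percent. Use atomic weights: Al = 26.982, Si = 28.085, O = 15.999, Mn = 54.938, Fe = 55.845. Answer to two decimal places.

M((Mn_0.25Fe_0.75)_3Al_2Si_3O_12) = 497.062 g/mol; M(SiO2) = 60.083 g/mol.
Moles SiO2 per formula unit = 3 Si ÷ 1 = 3.0000.
SiO2 fraction = (3.0000 × 60.083) / 497.062 = 180.249/497.062 = 0.3626.

36.26 wt%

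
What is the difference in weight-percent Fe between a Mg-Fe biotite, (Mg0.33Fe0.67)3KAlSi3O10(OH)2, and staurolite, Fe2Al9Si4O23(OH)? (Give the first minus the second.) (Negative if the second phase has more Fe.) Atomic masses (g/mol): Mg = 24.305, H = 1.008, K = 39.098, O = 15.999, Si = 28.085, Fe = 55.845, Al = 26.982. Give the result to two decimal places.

First mineral: 112.248 g Fe in 480.649 g formula = 23.35 wt% Fe.
Second mineral: 111.690 g Fe in 851.852 g formula = 13.11 wt% Fe.
23.35% − 13.11% gives a difference of 10.24 percentage points.

10.24 percentage points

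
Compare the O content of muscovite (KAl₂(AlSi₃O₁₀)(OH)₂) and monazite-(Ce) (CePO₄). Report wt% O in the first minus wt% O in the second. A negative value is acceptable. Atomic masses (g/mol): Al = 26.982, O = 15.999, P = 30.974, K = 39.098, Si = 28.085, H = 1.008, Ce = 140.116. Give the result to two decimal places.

First mineral: 191.988 g O in 398.303 g formula = 48.20 wt% O.
Second mineral: 63.996 g O in 235.086 g formula = 27.22 wt% O.
48.20% − 27.22% gives a difference of 20.98 percentage points.

20.98 percentage points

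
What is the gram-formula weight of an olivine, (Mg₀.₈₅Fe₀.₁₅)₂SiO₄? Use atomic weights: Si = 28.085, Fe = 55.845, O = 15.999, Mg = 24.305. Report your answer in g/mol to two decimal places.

150.15 g/mol

M = 1.70(24.305) + 0.30(55.845) + 1(28.085) + 4(15.999)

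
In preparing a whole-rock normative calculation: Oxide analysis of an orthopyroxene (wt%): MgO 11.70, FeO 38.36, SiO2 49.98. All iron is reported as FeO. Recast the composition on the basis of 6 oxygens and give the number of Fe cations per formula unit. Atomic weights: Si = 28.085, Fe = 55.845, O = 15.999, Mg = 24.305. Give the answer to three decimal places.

MgO: 11.70/40.304 = 0.29029 mol → 0.29029 mol Mg, 0.29029 mol O.
FeO: 38.36/71.844 = 0.53393 mol → 0.53393 mol Fe, 0.53393 mol O.
SiO2: 49.98/60.083 = 0.83185 mol → 0.83185 mol Si, 1.66370 mol O.
Total oxygen = 2.48792 mol. Normalization factor = 6/2.48792 = 2.41165.
Fe per 6 O = 0.53393 × 2.41165 = 1.288.

1.288 Fe apfu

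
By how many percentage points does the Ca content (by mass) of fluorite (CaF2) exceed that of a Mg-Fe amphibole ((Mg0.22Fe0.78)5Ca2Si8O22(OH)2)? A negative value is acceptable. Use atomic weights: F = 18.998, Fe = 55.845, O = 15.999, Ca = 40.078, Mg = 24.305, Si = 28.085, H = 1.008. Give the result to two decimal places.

Ca in CaF2: molar mass 78.074 g/mol; 1×40.078 = 40.078 g → 51.33 wt%.
Ca in (Mg0.22Fe0.78)5Ca2Si8O22(OH)2: molar mass 935.359 g/mol; 2×40.078 = 80.156 g → 8.57 wt%.
Difference = 51.33 − 8.57 = 42.76 percentage points.

42.76 percentage points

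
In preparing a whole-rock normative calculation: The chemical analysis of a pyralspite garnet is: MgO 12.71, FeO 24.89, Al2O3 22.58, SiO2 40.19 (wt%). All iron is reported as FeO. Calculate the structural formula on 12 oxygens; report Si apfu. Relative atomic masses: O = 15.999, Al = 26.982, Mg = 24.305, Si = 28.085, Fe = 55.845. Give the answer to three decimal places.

MgO: 12.71/40.304 = 0.31535 mol → 0.31535 mol Mg, 0.31535 mol O.
FeO: 24.89/71.844 = 0.34645 mol → 0.34645 mol Fe, 0.34645 mol O.
Al2O3: 22.58/101.961 = 0.22146 mol → 0.44292 mol Al, 0.66438 mol O.
SiO2: 40.19/60.083 = 0.66891 mol → 0.66891 mol Si, 1.33782 mol O.
Total oxygen = 2.66400 mol. Normalization factor = 12/2.66400 = 4.50450.
Si per 12 O = 0.66891 × 4.50450 = 3.013.

3.013 Si apfu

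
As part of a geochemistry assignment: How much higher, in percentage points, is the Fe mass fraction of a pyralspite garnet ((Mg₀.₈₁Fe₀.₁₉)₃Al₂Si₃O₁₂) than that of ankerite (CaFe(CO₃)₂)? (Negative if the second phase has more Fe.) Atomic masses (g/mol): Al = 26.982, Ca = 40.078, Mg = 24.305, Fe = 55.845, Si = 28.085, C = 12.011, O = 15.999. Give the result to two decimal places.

-18.30 percentage points

M((Mg₀.₈₁Fe₀.₁₉)₃Al₂Si₃O₁₂) = 421.100 g/mol, so wt% Fe = 31.832/421.100 × 100 = 7.56%.
M(CaFe(CO₃)₂) = 215.939 g/mol, so wt% Fe = 55.845/215.939 × 100 = 25.86%.
7.56 − 25.86 = -18.30 pp.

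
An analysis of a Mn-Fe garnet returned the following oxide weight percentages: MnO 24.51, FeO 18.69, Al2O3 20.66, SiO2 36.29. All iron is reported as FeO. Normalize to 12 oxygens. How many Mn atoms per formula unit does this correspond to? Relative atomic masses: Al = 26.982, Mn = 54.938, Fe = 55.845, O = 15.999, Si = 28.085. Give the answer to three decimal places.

1.712 Mn apfu

24.51 wt% MnO ÷ 70.937 g/mol = 0.34552 mol, giving 0.34552 Mn and 0.34552 O.
18.69 wt% FeO ÷ 71.844 g/mol = 0.26015 mol, giving 0.26015 Fe and 0.26015 O.
20.66 wt% Al2O3 ÷ 101.961 g/mol = 0.20263 mol, giving 0.40526 Al and 0.60789 O.
36.29 wt% SiO2 ÷ 60.083 g/mol = 0.60400 mol, giving 0.60400 Si and 1.20800 O.
Oxygen sums to 2.42156; scaling by 12/2.42156 = 4.95548 puts the formula on 12 O.
Mn: 0.34552 × 4.95548 = 1.712 atoms per formula unit.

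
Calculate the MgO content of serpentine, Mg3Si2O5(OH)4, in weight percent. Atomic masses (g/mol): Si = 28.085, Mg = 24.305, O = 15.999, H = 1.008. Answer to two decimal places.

Formula mass = 277.108 g/mol.
3 Mg → 3.0000 mol MgO per formula unit; M(MgO) = 40.304, so MgO mass = 120.912 g.
120.912/277.108 × 100 = 43.63 wt%.

43.63 wt%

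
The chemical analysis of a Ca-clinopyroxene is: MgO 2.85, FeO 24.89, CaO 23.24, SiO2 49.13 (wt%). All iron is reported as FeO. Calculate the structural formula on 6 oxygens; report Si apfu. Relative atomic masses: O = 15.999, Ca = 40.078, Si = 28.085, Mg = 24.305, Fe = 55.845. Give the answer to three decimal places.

2.85 wt% MgO ÷ 40.304 g/mol = 0.07071 mol, giving 0.07071 Mg and 0.07071 O.
24.89 wt% FeO ÷ 71.844 g/mol = 0.34645 mol, giving 0.34645 Fe and 0.34645 O.
23.24 wt% CaO ÷ 56.077 g/mol = 0.41443 mol, giving 0.41443 Ca and 0.41443 O.
49.13 wt% SiO2 ÷ 60.083 g/mol = 0.81770 mol, giving 0.81770 Si and 1.63540 O.
Oxygen sums to 2.46699; scaling by 6/2.46699 = 2.43211 puts the formula on 6 O.
Si: 0.81770 × 2.43211 = 1.989 atoms per formula unit.

1.989 Si apfu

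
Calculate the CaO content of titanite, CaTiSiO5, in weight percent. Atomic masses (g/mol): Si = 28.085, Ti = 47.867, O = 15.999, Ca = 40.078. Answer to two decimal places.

28.61 wt%

M(CaTiSiO5) = 196.025 g/mol; M(CaO) = 56.077 g/mol.
Moles CaO per formula unit = 1 Ca ÷ 1 = 1.0000.
CaO fraction = (1.0000 × 56.077) / 196.025 = 56.077/196.025 = 0.2861.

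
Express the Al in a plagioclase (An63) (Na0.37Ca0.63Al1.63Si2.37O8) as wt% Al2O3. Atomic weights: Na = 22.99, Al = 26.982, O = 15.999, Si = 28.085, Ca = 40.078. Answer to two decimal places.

Molar mass of Na0.37Ca0.63Al1.63Si2.37O8 = 0.37*22.99 + 0.63*40.078 + 1.63*26.982 + 2.37*28.085 + 8*15.999 = 272.290 g/mol.
Each formula unit contains 1.63 Al, equivalent to 1.63/2 = 0.8150 mol Al2O3.
M(Al2O3) = 2×26.982 + 3×15.999 = 101.961 g/mol.
Mass of Al2O3 per formula unit = 0.8150 × 101.961 = 83.098 g.
Al2O3 wt% = 83.098 / 272.290 × 100 = 30.52%.

30.52 wt%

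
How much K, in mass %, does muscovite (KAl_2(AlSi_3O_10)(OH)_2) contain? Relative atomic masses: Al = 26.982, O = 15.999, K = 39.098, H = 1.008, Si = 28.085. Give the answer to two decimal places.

Molar mass of KAl_2(AlSi_3O_10)(OH)_2: 1*39.098 + 3*26.982 + 3*28.085 + 12*15.999 + 2*1.008 = 398.303 g/mol.
Mass of K per formula unit: 1 × 39.098 = 39.098 g.
Weight fraction K = 39.098 / 398.303 = 0.0982.

9.82 mass %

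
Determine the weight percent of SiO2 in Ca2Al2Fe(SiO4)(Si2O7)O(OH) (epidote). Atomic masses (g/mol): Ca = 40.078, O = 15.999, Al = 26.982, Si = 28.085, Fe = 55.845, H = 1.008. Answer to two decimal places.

37.30 wt%

Formula mass = 483.215 g/mol.
3 Si → 3.0000 mol SiO2 per formula unit; M(SiO2) = 60.083, so SiO2 mass = 180.249 g.
180.249/483.215 × 100 = 37.30 wt%.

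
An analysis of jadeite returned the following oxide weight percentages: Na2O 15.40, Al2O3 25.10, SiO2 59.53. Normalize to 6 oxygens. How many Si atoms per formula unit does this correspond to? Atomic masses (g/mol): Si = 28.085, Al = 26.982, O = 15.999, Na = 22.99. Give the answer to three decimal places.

2.003 Si apfu

Na2O: 15.40/61.979 = 0.24847 mol → 0.49694 mol Na, 0.24847 mol O.
Al2O3: 25.10/101.961 = 0.24617 mol → 0.49234 mol Al, 0.73851 mol O.
SiO2: 59.53/60.083 = 0.99080 mol → 0.99080 mol Si, 1.98160 mol O.
Total oxygen = 2.96858 mol. Normalization factor = 6/2.96858 = 2.02117.
Si per 6 O = 0.99080 × 2.02117 = 2.003.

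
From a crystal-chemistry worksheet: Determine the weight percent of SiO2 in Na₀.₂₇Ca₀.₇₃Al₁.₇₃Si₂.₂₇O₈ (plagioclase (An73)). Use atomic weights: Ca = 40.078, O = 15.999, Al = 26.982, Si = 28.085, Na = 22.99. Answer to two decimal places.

Molar mass of Na₀.₂₇Ca₀.₇₃Al₁.₇₃Si₂.₂₇O₈ = 0.27*22.99 + 0.73*40.078 + 1.73*26.982 + 2.27*28.085 + 8*15.999 = 273.888 g/mol.
Each formula unit contains 2.27 Si, equivalent to 2.27/1 = 2.2700 mol SiO2.
M(SiO2) = 1×28.085 + 2×15.999 = 60.083 g/mol.
Mass of SiO2 per formula unit = 2.2700 × 60.083 = 136.388 g.
SiO2 wt% = 136.388 / 273.888 × 100 = 49.80%.

49.80 wt%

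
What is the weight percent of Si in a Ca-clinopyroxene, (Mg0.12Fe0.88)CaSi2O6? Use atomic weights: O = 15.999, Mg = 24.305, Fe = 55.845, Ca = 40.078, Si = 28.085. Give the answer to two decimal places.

22.99 weight percent

Molar mass of (Mg0.12Fe0.88)CaSi2O6: 0.12×24.305 + 0.88×55.845 + 1×40.078 + 2×28.085 + 6×15.999 = 244.302 g/mol.
Mass of Si per formula unit: 2 × 28.085 = 56.170 g.
Weight fraction Si = 56.170 / 244.302 = 0.2299.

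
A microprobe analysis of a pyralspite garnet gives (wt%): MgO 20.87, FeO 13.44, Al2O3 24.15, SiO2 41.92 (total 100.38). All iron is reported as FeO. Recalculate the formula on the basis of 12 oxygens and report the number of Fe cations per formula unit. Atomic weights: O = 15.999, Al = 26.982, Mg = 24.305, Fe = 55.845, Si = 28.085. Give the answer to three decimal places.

MgO: 20.87/40.304 = 0.51781 mol → 0.51781 mol Mg, 0.51781 mol O.
FeO: 13.44/71.844 = 0.18707 mol → 0.18707 mol Fe, 0.18707 mol O.
Al2O3: 24.15/101.961 = 0.23686 mol → 0.47372 mol Al, 0.71058 mol O.
SiO2: 41.92/60.083 = 0.69770 mol → 0.69770 mol Si, 1.39540 mol O.
Total oxygen = 2.81086 mol. Normalization factor = 12/2.81086 = 4.26916.
Fe per 12 O = 0.18707 × 4.26916 = 0.799.

0.799 Fe apfu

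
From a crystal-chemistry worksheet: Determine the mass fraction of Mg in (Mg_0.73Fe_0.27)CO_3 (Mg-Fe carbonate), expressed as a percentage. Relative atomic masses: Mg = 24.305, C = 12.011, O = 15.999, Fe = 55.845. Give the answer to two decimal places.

Formula mass = 0.73·24.305 + 0.27·55.845 + 1·12.011 + 3·15.999 = 92.829 g/mol, of which 17.743 g is Mg.
So Mg makes up 17.743/92.829 = 0.1911 of the mass, i.e. 19.11%.

19.11 mass %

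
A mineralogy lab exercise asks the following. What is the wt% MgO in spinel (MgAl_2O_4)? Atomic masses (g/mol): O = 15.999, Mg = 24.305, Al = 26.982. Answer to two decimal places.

28.33 wt%

Formula mass = 142.265 g/mol.
1 Mg → 1.0000 mol MgO per formula unit; M(MgO) = 40.304, so MgO mass = 40.304 g.
40.304/142.265 × 100 = 28.33 wt%.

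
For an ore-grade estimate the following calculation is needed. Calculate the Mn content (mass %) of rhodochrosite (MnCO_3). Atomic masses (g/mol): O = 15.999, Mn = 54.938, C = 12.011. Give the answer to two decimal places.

Molar mass of MnCO_3: 1*54.938 + 1*12.011 + 3*15.999 = 114.946 g/mol.
Mass of Mn per formula unit: 1 × 54.938 = 54.938 g.
Weight fraction Mn = 54.938 / 114.946 = 0.4779.

47.79 mass %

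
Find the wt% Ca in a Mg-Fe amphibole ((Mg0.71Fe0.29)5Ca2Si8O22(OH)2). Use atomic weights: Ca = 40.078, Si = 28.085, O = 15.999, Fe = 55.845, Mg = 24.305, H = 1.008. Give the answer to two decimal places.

Formula mass = 3.55*24.305 + 1.45*55.845 + 2*40.078 + 8*28.085 + 24*15.999 + 2*1.008 = 858.086 g/mol, of which 80.156 g is Ca.
So Ca makes up 80.156/858.086 = 0.0934 of the mass, i.e. 9.34%.

9.34 weight percent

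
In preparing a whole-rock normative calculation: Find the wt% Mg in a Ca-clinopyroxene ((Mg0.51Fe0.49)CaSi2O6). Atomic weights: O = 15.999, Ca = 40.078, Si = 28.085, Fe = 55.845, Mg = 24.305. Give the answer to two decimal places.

5.34 weight percent

M((Mg0.51Fe0.49)CaSi2O6) = 232.002 g/mol.
Mg contributes 0.51 × 24.305 = 12.396 g per mole.
12.396/232.002 = 0.0534 → 5.34%.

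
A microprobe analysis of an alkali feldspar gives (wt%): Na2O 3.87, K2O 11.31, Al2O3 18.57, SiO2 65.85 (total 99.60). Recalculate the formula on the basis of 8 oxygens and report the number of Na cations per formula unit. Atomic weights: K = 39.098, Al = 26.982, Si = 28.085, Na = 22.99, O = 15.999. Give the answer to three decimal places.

3.87 wt% Na2O ÷ 61.979 g/mol = 0.06244 mol, giving 0.12488 Na and 0.06244 O.
11.31 wt% K2O ÷ 94.195 g/mol = 0.12007 mol, giving 0.24014 K and 0.12007 O.
18.57 wt% Al2O3 ÷ 101.961 g/mol = 0.18213 mol, giving 0.36426 Al and 0.54639 O.
65.85 wt% SiO2 ÷ 60.083 g/mol = 1.09598 mol, giving 1.09598 Si and 2.19196 O.
Oxygen sums to 2.92086; scaling by 8/2.92086 = 2.73892 puts the formula on 8 O.
Na: 0.12488 × 2.73892 = 0.342 atoms per formula unit.

0.342 Na apfu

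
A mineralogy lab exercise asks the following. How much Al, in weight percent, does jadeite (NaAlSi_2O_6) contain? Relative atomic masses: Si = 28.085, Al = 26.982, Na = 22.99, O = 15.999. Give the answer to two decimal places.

M(NaAlSi_2O_6) = 202.136 g/mol.
Al contributes 1 × 26.982 = 26.982 g per mole.
26.982/202.136 = 0.1335 → 13.35%.

13.35 weight percent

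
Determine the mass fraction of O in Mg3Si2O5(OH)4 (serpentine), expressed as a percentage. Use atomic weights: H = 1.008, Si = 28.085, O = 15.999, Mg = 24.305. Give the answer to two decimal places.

Molar mass of Mg3Si2O5(OH)4: 3*24.305 + 2*28.085 + 9*15.999 + 4*1.008 = 277.108 g/mol.
Mass of O per formula unit: 9 × 15.999 = 143.991 g.
Weight fraction O = 143.991 / 277.108 = 0.5196.

51.96 weight percent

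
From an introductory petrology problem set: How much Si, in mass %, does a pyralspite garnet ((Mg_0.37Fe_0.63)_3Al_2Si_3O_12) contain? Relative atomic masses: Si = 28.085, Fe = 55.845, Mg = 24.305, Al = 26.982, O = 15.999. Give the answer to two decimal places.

18.21 mass %

M((Mg_0.37Fe_0.63)_3Al_2Si_3O_12) = 462.733 g/mol.
Si contributes 3 × 28.085 = 84.255 g per mole.
84.255/462.733 = 0.1821 → 18.21%.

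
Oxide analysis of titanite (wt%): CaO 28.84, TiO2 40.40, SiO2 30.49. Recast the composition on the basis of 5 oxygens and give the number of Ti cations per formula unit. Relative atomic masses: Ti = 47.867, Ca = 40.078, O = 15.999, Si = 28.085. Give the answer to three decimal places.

0.995 Ti apfu

CaO (M=56.077): mol = 0.51429; Ca = 0.51429, O = 0.51429.
TiO2 (M=79.865): mol = 0.50585; Ti = 0.50585, O = 1.01170.
SiO2 (M=60.083): mol = 0.50746; Si = 0.50746, O = 1.01492.
ΣO = 2.54091; factor = 5/ΣO = 1.96780.
Ti apfu = 0.50585 × 1.96780 = 0.995.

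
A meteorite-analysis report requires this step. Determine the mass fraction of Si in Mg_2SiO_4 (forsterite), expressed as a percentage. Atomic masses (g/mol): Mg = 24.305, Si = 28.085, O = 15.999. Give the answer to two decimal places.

19.96 weight percent

M(Mg_2SiO_4) = 140.691 g/mol.
Si contributes 1 × 28.085 = 28.085 g per mole.
28.085/140.691 = 0.1996 → 19.96%.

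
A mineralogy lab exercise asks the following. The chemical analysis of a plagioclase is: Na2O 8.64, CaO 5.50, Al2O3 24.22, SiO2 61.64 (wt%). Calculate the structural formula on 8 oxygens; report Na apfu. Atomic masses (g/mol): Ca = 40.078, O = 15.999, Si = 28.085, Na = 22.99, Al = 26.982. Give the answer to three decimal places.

Na2O (M=61.979): mol = 0.13940; Na = 0.27880, O = 0.13940.
CaO (M=56.077): mol = 0.09808; Ca = 0.09808, O = 0.09808.
Al2O3 (M=101.961): mol = 0.23754; Al = 0.47508, O = 0.71262.
SiO2 (M=60.083): mol = 1.02591; Si = 1.02591, O = 2.05182.
ΣO = 3.00192; factor = 8/ΣO = 2.66496.
Na apfu = 0.27880 × 2.66496 = 0.743.

0.743 Na apfu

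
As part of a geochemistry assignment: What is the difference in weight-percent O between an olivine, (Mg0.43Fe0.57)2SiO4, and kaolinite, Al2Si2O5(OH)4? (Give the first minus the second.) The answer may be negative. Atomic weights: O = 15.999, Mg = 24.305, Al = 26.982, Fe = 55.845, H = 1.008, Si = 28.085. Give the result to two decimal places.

-19.55 percentage points

O in (Mg0.43Fe0.57)2SiO4: molar mass 176.647 g/mol; 4×15.999 = 63.996 g → 36.23 wt%.
O in Al2Si2O5(OH)4: molar mass 258.157 g/mol; 9×15.999 = 143.991 g → 55.78 wt%.
Difference = 36.23 − 55.78 = -19.55 percentage points.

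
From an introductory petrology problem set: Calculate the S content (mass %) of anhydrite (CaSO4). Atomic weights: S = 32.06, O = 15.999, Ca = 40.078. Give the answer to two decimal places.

M(CaSO4) = 136.134 g/mol.
S contributes 1 × 32.06 = 32.060 g per mole.
32.060/136.134 = 0.2355 → 23.55%.

23.55 mass %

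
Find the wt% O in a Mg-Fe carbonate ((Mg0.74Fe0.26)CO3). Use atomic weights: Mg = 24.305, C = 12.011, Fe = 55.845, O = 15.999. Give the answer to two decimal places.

51.88 mass %

M((Mg0.74Fe0.26)CO3) = 92.513 g/mol.
O contributes 3 × 15.999 = 47.997 g per mole.
47.997/92.513 = 0.5188 → 51.88%.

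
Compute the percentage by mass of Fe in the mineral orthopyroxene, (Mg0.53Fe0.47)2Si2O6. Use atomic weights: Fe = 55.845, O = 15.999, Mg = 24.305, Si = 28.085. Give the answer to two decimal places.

22.78 wt%

M((Mg0.53Fe0.47)2Si2O6) = 230.422 g/mol.
Fe contributes 0.94 × 55.845 = 52.494 g per mole.
52.494/230.422 = 0.2278 → 22.78%.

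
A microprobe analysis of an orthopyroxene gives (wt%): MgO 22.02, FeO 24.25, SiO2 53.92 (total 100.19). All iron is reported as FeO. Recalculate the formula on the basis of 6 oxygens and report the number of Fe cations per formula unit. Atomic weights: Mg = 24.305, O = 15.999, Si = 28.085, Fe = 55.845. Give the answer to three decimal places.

0.756 Fe apfu

22.02 wt% MgO ÷ 40.304 g/mol = 0.54635 mol, giving 0.54635 Mg and 0.54635 O.
24.25 wt% FeO ÷ 71.844 g/mol = 0.33754 mol, giving 0.33754 Fe and 0.33754 O.
53.92 wt% SiO2 ÷ 60.083 g/mol = 0.89743 mol, giving 0.89743 Si and 1.79486 O.
Oxygen sums to 2.67875; scaling by 6/2.67875 = 2.23985 puts the formula on 6 O.
Fe: 0.33754 × 2.23985 = 0.756 atoms per formula unit.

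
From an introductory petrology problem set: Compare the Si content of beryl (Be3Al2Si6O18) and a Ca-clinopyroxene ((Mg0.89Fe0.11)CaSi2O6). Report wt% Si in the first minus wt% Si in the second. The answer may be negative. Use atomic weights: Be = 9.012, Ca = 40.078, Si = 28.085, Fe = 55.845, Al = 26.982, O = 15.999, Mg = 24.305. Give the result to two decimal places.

5.82 percentage points

M(Be3Al2Si6O18) = 537.492 g/mol, so wt% Si = 168.510/537.492 × 100 = 31.35%.
M((Mg0.89Fe0.11)CaSi2O6) = 220.016 g/mol, so wt% Si = 56.170/220.016 × 100 = 25.53%.
31.35 − 25.53 = 5.82 pp.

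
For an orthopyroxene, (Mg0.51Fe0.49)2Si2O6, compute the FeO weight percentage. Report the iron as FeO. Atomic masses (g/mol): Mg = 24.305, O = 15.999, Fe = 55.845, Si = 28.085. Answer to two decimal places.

30.39 wt%

Formula mass = 231.683 g/mol.
0.98 Fe → 0.9800 mol FeO per formula unit; M(FeO) = 71.844, so FeO mass = 70.407 g.
70.407/231.683 × 100 = 30.39 wt%.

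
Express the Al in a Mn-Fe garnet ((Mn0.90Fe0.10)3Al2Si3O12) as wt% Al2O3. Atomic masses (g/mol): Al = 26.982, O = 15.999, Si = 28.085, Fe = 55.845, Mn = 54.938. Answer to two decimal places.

20.59 wt%

Formula mass = 495.293 g/mol.
2 Al → 1.0000 mol Al2O3 per formula unit; M(Al2O3) = 101.961, so Al2O3 mass = 101.961 g.
101.961/495.293 × 100 = 20.59 wt%.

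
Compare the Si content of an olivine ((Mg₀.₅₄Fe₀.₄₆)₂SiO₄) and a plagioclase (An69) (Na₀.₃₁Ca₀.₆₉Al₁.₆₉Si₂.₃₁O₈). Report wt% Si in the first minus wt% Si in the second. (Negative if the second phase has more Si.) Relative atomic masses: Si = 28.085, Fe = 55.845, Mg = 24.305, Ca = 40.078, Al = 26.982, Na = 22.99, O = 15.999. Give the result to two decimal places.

Si in (Mg₀.₅₄Fe₀.₄₆)₂SiO₄: molar mass 169.708 g/mol; 1×28.085 = 28.085 g → 16.55 wt%.
Si in Na₀.₃₁Ca₀.₆₉Al₁.₆₉Si₂.₃₁O₈: molar mass 273.249 g/mol; 2.31×28.085 = 64.876 g → 23.74 wt%.
Difference = 16.55 − 23.74 = -7.19 percentage points.

-7.19 percentage points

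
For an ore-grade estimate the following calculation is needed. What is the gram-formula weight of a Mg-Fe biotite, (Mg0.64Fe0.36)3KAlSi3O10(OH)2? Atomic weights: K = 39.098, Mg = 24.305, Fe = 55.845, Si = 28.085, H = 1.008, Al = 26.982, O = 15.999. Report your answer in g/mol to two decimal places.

Mg: 1.92 × 24.305 = 46.6656
Fe: 1.08 × 55.845 = 60.3126
K: 1 × 39.098 = 39.0980
Al: 1 × 26.982 = 26.9820
Si: 3 × 28.085 = 84.2550
O: 12 × 15.999 = 191.9880
H: 2 × 1.008 = 2.0160
Summing the contributions gives the formula mass.

451.32 g/mol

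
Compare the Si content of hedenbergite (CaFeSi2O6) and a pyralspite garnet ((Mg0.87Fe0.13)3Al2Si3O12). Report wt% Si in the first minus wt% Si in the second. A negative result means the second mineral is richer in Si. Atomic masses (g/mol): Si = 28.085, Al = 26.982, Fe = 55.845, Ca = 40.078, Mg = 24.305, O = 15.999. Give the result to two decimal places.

First mineral: 56.170 g Si in 248.087 g formula = 22.64 wt% Si.
Second mineral: 84.255 g Si in 415.423 g formula = 20.28 wt% Si.
22.64% − 20.28% gives a difference of 2.36 percentage points.

2.36 percentage points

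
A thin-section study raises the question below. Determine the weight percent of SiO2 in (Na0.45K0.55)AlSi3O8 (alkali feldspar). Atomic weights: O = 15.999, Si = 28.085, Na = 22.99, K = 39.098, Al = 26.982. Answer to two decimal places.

66.49 wt%

M((Na0.45K0.55)AlSi3O8) = 271.078 g/mol; M(SiO2) = 60.083 g/mol.
Moles SiO2 per formula unit = 3 Si ÷ 1 = 3.0000.
SiO2 fraction = (3.0000 × 60.083) / 271.078 = 180.249/271.078 = 0.6649.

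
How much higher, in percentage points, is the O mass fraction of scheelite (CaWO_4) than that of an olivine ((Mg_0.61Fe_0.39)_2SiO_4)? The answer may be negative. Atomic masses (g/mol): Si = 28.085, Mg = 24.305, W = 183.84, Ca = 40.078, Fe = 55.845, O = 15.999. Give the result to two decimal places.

-16.49 percentage points

First mineral: 63.996 g O in 287.914 g formula = 22.23 wt% O.
Second mineral: 63.996 g O in 165.292 g formula = 38.72 wt% O.
22.23% − 38.72% gives a difference of -16.49 percentage points.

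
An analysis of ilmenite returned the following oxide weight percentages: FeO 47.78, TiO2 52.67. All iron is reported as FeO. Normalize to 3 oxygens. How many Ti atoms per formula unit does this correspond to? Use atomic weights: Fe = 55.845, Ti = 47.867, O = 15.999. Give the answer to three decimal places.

0.997 Ti apfu

FeO: 47.78/71.844 = 0.66505 mol → 0.66505 mol Fe, 0.66505 mol O.
TiO2: 52.67/79.865 = 0.65949 mol → 0.65949 mol Ti, 1.31898 mol O.
Total oxygen = 1.98403 mol. Normalization factor = 3/1.98403 = 1.51207.
Ti per 3 O = 0.65949 × 1.51207 = 0.997.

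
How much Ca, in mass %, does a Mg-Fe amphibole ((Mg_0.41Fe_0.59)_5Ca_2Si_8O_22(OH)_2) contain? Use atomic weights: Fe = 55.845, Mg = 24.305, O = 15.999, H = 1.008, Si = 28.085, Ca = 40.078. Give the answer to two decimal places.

8.85 mass %

Formula mass = 2.05*24.305 + 2.95*55.845 + 2*40.078 + 8*28.085 + 24*15.999 + 2*1.008 = 905.396 g/mol, of which 80.156 g is Ca.
So Ca makes up 80.156/905.396 = 0.0885 of the mass, i.e. 8.85%.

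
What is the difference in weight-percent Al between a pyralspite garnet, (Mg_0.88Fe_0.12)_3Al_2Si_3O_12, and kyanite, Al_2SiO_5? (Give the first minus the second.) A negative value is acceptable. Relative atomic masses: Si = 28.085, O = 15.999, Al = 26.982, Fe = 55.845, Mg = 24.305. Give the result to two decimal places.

Al in (Mg_0.88Fe_0.12)_3Al_2Si_3O_12: molar mass 414.476 g/mol; 2×26.982 = 53.964 g → 13.02 wt%.
Al in Al_2SiO_5: molar mass 162.044 g/mol; 2×26.982 = 53.964 g → 33.30 wt%.
Difference = 13.02 − 33.30 = -20.28 percentage points.

-20.28 percentage points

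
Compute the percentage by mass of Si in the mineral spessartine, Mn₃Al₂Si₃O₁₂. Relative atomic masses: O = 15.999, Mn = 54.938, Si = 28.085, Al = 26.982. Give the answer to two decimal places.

Molar mass of Mn₃Al₂Si₃O₁₂: 3·54.938 + 2·26.982 + 3·28.085 + 12·15.999 = 495.021 g/mol.
Mass of Si per formula unit: 3 × 28.085 = 84.255 g.
Weight fraction Si = 84.255 / 495.021 = 0.1702.

17.02 wt%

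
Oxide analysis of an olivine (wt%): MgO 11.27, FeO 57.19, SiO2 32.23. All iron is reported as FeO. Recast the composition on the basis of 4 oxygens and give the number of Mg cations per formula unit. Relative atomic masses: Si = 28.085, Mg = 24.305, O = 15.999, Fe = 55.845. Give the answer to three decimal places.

MgO: 11.27/40.304 = 0.27962 mol → 0.27962 mol Mg, 0.27962 mol O.
FeO: 57.19/71.844 = 0.79603 mol → 0.79603 mol Fe, 0.79603 mol O.
SiO2: 32.23/60.083 = 0.53642 mol → 0.53642 mol Si, 1.07284 mol O.
Total oxygen = 2.14849 mol. Normalization factor = 4/2.14849 = 1.86177.
Mg per 4 O = 0.27962 × 1.86177 = 0.521.

0.521 Mg apfu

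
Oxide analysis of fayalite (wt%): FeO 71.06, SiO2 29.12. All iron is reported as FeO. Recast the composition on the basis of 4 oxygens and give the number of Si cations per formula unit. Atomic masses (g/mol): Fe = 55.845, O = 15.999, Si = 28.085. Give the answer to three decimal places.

0.990 Si apfu

71.06 wt% FeO ÷ 71.844 g/mol = 0.98909 mol, giving 0.98909 Fe and 0.98909 O.
29.12 wt% SiO2 ÷ 60.083 g/mol = 0.48466 mol, giving 0.48466 Si and 0.96932 O.
Oxygen sums to 1.95841; scaling by 4/1.95841 = 2.04247 puts the formula on 4 O.
Si: 0.48466 × 2.04247 = 0.990 atoms per formula unit.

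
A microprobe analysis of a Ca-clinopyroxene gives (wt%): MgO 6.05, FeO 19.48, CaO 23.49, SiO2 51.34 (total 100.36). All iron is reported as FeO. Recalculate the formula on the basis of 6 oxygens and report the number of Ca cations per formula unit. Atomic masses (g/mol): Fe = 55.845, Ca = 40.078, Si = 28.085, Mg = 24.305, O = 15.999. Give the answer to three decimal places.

0.986 Ca apfu

MgO: 6.05/40.304 = 0.15011 mol → 0.15011 mol Mg, 0.15011 mol O.
FeO: 19.48/71.844 = 0.27114 mol → 0.27114 mol Fe, 0.27114 mol O.
CaO: 23.49/56.077 = 0.41889 mol → 0.41889 mol Ca, 0.41889 mol O.
SiO2: 51.34/60.083 = 0.85448 mol → 0.85448 mol Si, 1.70896 mol O.
Total oxygen = 2.54910 mol. Normalization factor = 6/2.54910 = 2.35377.
Ca per 6 O = 0.41889 × 2.35377 = 0.986.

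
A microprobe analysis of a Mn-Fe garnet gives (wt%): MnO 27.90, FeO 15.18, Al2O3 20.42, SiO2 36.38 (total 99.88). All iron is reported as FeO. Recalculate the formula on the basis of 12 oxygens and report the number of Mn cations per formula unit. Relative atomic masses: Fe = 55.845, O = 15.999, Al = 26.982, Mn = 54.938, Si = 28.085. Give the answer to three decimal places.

27.90 wt% MnO ÷ 70.937 g/mol = 0.39331 mol, giving 0.39331 Mn and 0.39331 O.
15.18 wt% FeO ÷ 71.844 g/mol = 0.21129 mol, giving 0.21129 Fe and 0.21129 O.
20.42 wt% Al2O3 ÷ 101.961 g/mol = 0.20027 mol, giving 0.40054 Al and 0.60081 O.
36.38 wt% SiO2 ÷ 60.083 g/mol = 0.60550 mol, giving 0.60550 Si and 1.21100 O.
Oxygen sums to 2.41641; scaling by 12/2.41641 = 4.96604 puts the formula on 12 O.
Mn: 0.39331 × 4.96604 = 1.953 atoms per formula unit.

1.953 Mn apfu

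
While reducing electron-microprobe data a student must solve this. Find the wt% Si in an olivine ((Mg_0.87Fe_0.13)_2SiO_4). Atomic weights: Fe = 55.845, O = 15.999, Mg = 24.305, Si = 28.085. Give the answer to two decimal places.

18.86 wt%

Molar mass of (Mg_0.87Fe_0.13)_2SiO_4: 1.74·24.305 + 0.26·55.845 + 1·28.085 + 4·15.999 = 148.891 g/mol.
Mass of Si per formula unit: 1 × 28.085 = 28.085 g.
Weight fraction Si = 28.085 / 148.891 = 0.1886.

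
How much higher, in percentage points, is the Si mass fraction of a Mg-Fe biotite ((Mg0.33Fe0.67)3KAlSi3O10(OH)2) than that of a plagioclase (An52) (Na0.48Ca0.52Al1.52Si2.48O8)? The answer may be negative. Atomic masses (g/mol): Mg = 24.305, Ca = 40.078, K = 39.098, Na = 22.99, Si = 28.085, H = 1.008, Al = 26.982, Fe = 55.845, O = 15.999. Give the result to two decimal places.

First mineral: 84.255 g Si in 480.649 g formula = 17.53 wt% Si.
Second mineral: 69.651 g Si in 270.531 g formula = 25.75 wt% Si.
17.53% − 25.75% gives a difference of -8.22 percentage points.

-8.22 percentage points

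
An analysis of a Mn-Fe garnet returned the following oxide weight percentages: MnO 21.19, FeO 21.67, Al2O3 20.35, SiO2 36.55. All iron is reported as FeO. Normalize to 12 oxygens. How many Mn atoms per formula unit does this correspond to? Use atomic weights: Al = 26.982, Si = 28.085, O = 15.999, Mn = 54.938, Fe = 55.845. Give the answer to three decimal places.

MnO (M=70.937): mol = 0.29872; Mn = 0.29872, O = 0.29872.
FeO (M=71.844): mol = 0.30163; Fe = 0.30163, O = 0.30163.
Al2O3 (M=101.961): mol = 0.19959; Al = 0.39918, O = 0.59877.
SiO2 (M=60.083): mol = 0.60833; Si = 0.60833, O = 1.21666.
ΣO = 2.41578; factor = 12/ΣO = 4.96734.
Mn apfu = 0.29872 × 4.96734 = 1.484.

1.484 Mn apfu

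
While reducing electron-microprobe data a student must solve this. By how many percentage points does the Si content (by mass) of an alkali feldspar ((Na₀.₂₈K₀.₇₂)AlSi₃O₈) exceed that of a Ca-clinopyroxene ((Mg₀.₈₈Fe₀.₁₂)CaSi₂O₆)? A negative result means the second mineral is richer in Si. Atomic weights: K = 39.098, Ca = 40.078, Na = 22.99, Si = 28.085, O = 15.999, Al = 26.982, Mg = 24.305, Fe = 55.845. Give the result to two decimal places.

5.28 percentage points

First mineral: 84.255 g Si in 273.817 g formula = 30.77 wt% Si.
Second mineral: 56.170 g Si in 220.332 g formula = 25.49 wt% Si.
30.77% − 25.49% gives a difference of 5.28 percentage points.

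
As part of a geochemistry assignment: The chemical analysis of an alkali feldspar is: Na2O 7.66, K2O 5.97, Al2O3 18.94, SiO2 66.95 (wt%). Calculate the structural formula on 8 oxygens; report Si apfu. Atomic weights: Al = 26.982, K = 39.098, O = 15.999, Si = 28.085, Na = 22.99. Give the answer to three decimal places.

Na2O (M=61.979): mol = 0.12359; Na = 0.24718, O = 0.12359.
K2O (M=94.195): mol = 0.06338; K = 0.12676, O = 0.06338.
Al2O3 (M=101.961): mol = 0.18576; Al = 0.37152, O = 0.55728.
SiO2 (M=60.083): mol = 1.11429; Si = 1.11429, O = 2.22858.
ΣO = 2.97283; factor = 8/ΣO = 2.69104.
Si apfu = 1.11429 × 2.69104 = 2.999.

2.999 Si apfu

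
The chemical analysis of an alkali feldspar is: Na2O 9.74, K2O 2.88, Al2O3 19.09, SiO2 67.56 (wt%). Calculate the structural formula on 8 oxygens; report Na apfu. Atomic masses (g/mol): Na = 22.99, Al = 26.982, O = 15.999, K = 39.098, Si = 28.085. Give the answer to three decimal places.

Na2O (M=61.979): mol = 0.15715; Na = 0.31430, O = 0.15715.
K2O (M=94.195): mol = 0.03057; K = 0.06114, O = 0.03057.
Al2O3 (M=101.961): mol = 0.18723; Al = 0.37446, O = 0.56169.
SiO2 (M=60.083): mol = 1.12444; Si = 1.12444, O = 2.24888.
ΣO = 2.99829; factor = 8/ΣO = 2.66819.
Na apfu = 0.31430 × 2.66819 = 0.839.

0.839 Na apfu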